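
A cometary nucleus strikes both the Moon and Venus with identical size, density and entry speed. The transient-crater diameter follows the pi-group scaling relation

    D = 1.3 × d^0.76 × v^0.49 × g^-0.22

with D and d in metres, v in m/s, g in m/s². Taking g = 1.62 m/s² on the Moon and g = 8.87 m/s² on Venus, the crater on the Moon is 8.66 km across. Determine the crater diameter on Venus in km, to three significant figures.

D ≈ 5.96 km

All impactor-dependent factors cancel in the ratio, leaving D_Venus/D_Moon = (g_Venus/g_Moon)^-0.22.
(8.87/1.62)^-0.22 = 5.475^-0.22 = 0.6879
D_Venus = 0.6879 × 8.66 km = 5.96 km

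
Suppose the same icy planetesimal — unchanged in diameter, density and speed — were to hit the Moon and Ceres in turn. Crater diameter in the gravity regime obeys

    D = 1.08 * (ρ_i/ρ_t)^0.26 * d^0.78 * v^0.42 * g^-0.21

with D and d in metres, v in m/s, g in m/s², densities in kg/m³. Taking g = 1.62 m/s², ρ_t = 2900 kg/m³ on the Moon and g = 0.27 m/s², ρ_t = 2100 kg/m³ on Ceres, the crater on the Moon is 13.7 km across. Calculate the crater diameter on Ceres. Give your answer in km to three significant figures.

D ≈ 21.7 km

The impactor-only factors (d, v, ρ_i) cancel in the ratio, leaving D_Ceres/D_Moon = (g_Ceres/g_Moon)^-0.21 · (ρ_t,Moon/ρ_t,Ceres)^0.26.
(0.27/1.62)^-0.21 = 0.1667^-0.21 = 1.457
(2900/2100)^0.26 = 1.381^0.26 = 1.088
Ratio = 1.457 × 1.088 = 1.585
D_Ceres = 1.585 × 13.7 km = 21.7 km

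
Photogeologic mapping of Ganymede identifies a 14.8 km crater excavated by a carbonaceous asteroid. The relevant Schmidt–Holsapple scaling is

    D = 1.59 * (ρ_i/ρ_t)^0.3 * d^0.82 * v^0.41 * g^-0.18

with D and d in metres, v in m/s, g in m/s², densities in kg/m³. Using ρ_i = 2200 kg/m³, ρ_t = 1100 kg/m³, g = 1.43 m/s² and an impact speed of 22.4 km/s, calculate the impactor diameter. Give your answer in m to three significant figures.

d ≈ 388 m

Rearranging for d: d = [D / (1.59 · (2200/1100)^0.3 · 22400^0.41 · 1.43^-0.18)]^(1/0.82).
D = 14800 m.
(2200/1100)^0.3 = 1.231
22400^0.41 = 60.76
1.43^-0.18 = 0.9376
Denominator = 1.59 × 1.231 × 60.76 × 0.9376 = 111.5
D / 111.5 = 14800 / 111.5 = 132.7
d = 132.7^(1/0.82) = 132.7^1.2195 = 388.0 m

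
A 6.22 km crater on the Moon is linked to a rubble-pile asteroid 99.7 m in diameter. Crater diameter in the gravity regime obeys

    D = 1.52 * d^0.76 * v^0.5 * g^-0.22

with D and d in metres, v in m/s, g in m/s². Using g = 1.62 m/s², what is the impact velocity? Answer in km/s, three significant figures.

Rearranging for v: v = [D / (1.52 · 99.7^0.76 · 1.62^-0.22)]^(1/0.5).
D = 6220 m.
99.7^0.76 = 33.04
1.62^-0.22 = 0.8993
Denominator = 1.52 × 33.04 × 0.8993 = 45.16
D / 45.16 = 6220 / 45.16 = 137.7
v = 137.7^(1/0.5) = 137.7^2 = 18961 m/s

v ≈ 19.0 km/s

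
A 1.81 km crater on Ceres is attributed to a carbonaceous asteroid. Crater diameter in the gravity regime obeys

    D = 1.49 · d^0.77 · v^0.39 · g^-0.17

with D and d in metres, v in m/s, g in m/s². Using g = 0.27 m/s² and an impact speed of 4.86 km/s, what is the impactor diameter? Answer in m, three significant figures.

Rearranging for d: d = [D / (1.49 · 4860^0.39 · 0.27^-0.17)]^(1/0.77).
D = 1810 m.
4860^0.39 = 27.40
0.27^-0.17 = 1.249
Denominator = 1.49 × 27.40 × 1.249 = 50.99
D / 50.99 = 1810 / 50.99 = 35.50
d = 35.50^(1/0.77) = 35.50^1.2987 = 103.1 m

d ≈ 103 m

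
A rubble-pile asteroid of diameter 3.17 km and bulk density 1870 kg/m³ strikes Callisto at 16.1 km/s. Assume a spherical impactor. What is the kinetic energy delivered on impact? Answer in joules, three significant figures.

d = 3170 m; v = 16100 m/s.
Mass m = (π/6) ρ d³ = (π/6) × 1870 × (3170)³ = 3.119 × 10^13 kg
E = ½ m v² = 0.5 × 3.119 × 10^13 × (16100)² = 4.042 × 10^21 J

E ≈ 4.04 × 10^21 J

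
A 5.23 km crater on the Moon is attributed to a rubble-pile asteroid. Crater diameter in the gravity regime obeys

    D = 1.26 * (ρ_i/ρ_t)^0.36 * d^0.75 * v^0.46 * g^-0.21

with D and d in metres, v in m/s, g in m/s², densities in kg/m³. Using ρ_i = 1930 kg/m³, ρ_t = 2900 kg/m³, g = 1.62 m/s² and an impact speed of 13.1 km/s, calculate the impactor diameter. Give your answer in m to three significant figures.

Rearranging for d: d = [D / (1.26 · (1930/2900)^0.36 · 13100^0.46 · 1.62^-0.21)]^(1/0.75).
D = 5230 m.
(1930/2900)^0.36 = 0.8636
13100^0.46 = 78.33
1.62^-0.21 = 0.9037
Denominator = 1.26 × 0.8636 × 78.33 × 0.9037 = 77.03
D / 77.03 = 5230 / 77.03 = 67.90
d = 67.90^(1/0.75) = 67.90^1.3333 = 277.0 m

d ≈ 277 m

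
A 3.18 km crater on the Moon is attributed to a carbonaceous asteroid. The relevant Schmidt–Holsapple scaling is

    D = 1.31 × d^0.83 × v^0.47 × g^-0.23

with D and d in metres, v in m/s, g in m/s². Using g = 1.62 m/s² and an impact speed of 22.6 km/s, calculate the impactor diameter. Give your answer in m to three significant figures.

d ≈ 46.9 m

Rearranging for d: d = [D / (1.31 · 22600^0.47 · 1.62^-0.23)]^(1/0.83).
D = 3180 m.
22600^0.47 = 111.3
1.62^-0.23 = 0.8950
Denominator = 1.31 × 111.3 × 0.8950 = 130.5
D / 130.5 = 3180 / 130.5 = 24.37
d = 24.37^(1/0.83) = 24.37^1.2048 = 46.87 m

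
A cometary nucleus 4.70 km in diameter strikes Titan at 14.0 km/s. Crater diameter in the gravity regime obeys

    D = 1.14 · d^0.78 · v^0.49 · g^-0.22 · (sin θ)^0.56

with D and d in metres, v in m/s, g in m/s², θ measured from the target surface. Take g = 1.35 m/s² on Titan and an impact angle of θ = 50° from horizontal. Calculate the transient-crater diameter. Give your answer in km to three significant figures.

D ≈ 72.3 km

In SI units: d = 4700 m, v = 14000 m/s.
d^0.78 = 4700^0.78 = 731.5
v^0.49 = 14000^0.49 = 107.5
g^-0.22 = 1.35^-0.22 = 0.9361
(sin 50°)^0.56 = 0.7660^0.56 = 0.8613
D = 1.14 × 731.5 × 107.5 × 0.9361 × 0.8613 = 72278 m
   = 72.28 km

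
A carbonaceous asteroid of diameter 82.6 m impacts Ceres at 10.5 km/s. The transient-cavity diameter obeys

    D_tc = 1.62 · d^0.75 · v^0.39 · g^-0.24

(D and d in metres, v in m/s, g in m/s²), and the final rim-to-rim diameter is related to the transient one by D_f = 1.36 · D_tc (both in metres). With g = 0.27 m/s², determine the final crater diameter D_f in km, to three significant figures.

D_f ≈ 3.06 km

v = 10500 m/s.
d^0.75 = 82.6^0.75 = 27.40
v^0.39 = 10500^0.39 = 37.01
g^-0.24 = 0.27^-0.24 = 1.369
D_tc = 1.62 × 27.40 × 37.01 × 1.369 = 2249 m
D_f = 1.36 × 2249 = 3059 m
     = 3.059 km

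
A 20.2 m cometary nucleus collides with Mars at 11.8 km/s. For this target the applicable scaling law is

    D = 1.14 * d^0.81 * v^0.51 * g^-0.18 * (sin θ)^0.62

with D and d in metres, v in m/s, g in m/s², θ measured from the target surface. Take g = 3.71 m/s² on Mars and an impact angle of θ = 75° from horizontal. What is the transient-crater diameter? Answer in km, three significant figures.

In SI units: v = 11800 m/s.
d^0.81 = 20.2^0.81 = 11.41
v^0.51 = 11800^0.51 = 119.3
g^-0.18 = 3.71^-0.18 = 0.7898
(sin 75°)^0.62 = 0.9659^0.62 = 0.9787
D = 1.14 × 11.41 × 119.3 × 0.7898 × 0.9787 = 1199 m
   = 1.199 km

D ≈ 1.20 km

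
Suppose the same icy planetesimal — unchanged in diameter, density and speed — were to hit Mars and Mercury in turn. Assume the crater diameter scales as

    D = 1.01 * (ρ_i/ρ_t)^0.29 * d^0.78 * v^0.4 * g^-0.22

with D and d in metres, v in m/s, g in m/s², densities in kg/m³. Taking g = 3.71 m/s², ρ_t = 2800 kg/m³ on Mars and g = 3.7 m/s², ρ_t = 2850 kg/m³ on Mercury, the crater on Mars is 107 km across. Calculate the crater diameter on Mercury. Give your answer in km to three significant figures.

D ≈ 107 km

The impactor-only factors (d, v, ρ_i) cancel in the ratio, leaving D_Mercury/D_Mars = (g_Mercury/g_Mars)^-0.22 · (ρ_t,Mars/ρ_t,Mercury)^0.29.
(3.7/3.71)^-0.22 = 0.9973^-0.22 = 1.001
(2800/2850)^0.29 = 0.9825^0.29 = 0.9949
Ratio = 1.001 × 0.9949 = 0.9959
D_Mercury = 0.9959 × 107 km = 107 km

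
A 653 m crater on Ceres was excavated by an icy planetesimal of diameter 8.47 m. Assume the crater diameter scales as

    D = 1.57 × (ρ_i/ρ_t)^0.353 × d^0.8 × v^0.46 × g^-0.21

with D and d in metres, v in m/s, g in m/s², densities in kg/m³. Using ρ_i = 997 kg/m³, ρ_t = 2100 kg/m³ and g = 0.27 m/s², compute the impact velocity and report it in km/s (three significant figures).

v ≈ 11.7 km/s

Rearranging for v: v = [D / (1.57 · (997/2100)^0.353 · 8.47^0.8 · 0.27^-0.21)]^(1/0.46).
(997/2100)^0.353 = 0.7688
8.47^0.8 = 5.525
0.27^-0.21 = 1.316
Denominator = 1.57 × 0.7688 × 5.525 × 1.316 = 8.776
D / 8.776 = 653 / 8.776 = 74.41
v = 74.41^(1/0.46) = 74.41^2.1739 = 11715 m/s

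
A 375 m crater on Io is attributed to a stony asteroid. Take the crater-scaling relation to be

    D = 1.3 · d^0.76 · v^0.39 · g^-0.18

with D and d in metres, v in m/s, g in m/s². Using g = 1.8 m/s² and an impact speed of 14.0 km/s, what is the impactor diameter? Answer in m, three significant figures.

d ≈ 14.8 m

Rearranging for d: d = [D / (1.3 · 14000^0.39 · 1.8^-0.18)]^(1/0.76).
14000^0.39 = 41.40
1.8^-0.18 = 0.8996
Denominator = 1.3 × 41.40 × 0.8996 = 48.42
D / 48.42 = 375 / 48.42 = 7.745
d = 7.745^(1/0.76) = 7.745^1.3158 = 14.78 m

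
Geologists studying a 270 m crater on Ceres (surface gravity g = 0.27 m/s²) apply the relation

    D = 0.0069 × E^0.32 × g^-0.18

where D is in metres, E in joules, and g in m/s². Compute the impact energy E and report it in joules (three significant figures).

Rearranging: E = [D / (0.0069 · g^-0.18)]^(1/0.32).
g^-0.18 = 0.27^-0.18 = 1.266
D / (0.0069 × 1.266) = 270 / (8.735 × 10^-3) = 3.091 × 10^4
E = (3.091 × 10^4)^3.125 = 1.075 × 10^14 J

E ≈ 1.08 × 10^14 J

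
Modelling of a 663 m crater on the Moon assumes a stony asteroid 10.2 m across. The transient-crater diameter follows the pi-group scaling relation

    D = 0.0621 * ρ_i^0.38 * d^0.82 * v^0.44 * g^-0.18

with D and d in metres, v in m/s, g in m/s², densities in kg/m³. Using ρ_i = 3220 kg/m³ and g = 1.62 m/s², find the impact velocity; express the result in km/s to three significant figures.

v ≈ 21.5 km/s

Rearranging for v: v = [D / (0.0621 · 3220^0.38 · 10.2^0.82 · 1.62^-0.18)]^(1/0.44).
3220^0.38 = 21.53
10.2^0.82 = 6.715
1.62^-0.18 = 0.9168
Denominator = 0.0621 × 21.53 × 6.715 × 0.9168 = 8.231
D / 8.231 = 663 / 8.231 = 80.55
v = 80.55^(1/0.44) = 80.55^2.2727 = 21474 m/s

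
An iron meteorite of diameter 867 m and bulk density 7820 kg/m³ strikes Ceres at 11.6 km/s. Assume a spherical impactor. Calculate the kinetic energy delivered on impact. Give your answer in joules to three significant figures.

E ≈ 1.80 × 10^20 J

v = 11600 m/s.
Mass m = (π/6) ρ d³ = (π/6) × 7820 × (867)³ = 2.668 × 10^12 kg
E = ½ m v² = 0.5 × 2.668 × 10^12 × (11600)² = 1.795 × 10^20 J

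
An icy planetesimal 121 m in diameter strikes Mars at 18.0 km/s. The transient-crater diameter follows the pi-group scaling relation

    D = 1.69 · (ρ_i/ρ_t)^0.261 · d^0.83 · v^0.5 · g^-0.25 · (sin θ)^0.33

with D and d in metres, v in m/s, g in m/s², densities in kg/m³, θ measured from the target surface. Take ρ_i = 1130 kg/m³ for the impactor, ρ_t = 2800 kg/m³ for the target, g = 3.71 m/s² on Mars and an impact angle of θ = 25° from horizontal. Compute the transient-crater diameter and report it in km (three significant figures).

In SI units: v = 18000 m/s.
(ρ_i/ρ_t)^0.261 = (1130/2800)^0.261 = 0.7891
d^0.83 = 121^0.83 = 53.54
v^0.5 = 18000^0.5 = 134.2
g^-0.25 = 3.71^-0.25 = 0.7205
(sin 25°)^0.33 = 0.4226^0.33 = 0.7526
D = 1.69 × 0.7891 × 53.54 × 134.2 × 0.7205 × 0.7526 = 5196 m
   = 5.196 km

D ≈ 5.20 km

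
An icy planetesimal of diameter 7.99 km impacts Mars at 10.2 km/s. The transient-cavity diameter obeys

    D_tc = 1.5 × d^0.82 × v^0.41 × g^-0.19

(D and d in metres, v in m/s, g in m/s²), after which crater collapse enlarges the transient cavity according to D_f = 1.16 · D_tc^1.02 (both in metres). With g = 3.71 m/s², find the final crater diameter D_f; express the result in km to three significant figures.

D_f ≈ 119 km

In SI: d = 7990 m, v = 10200 m/s.
d^0.82 = 7990^0.82 = 1585
v^0.41 = 10200^0.41 = 44.01
g^-0.19 = 3.71^-0.19 = 0.7795
D_tc = 1.5 × 1585 × 44.01 × 0.7795 = 81560 m
D_f = 1.16 × (81560)^1.02 = 1.186 × 10^5 m
     = 118.6 km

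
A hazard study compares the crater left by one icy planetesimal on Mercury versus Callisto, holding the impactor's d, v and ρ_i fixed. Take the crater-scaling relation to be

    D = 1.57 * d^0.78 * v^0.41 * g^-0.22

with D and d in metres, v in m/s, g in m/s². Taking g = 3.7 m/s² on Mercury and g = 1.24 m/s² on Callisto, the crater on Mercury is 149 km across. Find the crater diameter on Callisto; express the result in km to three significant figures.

D ≈ 190 km

All impactor-dependent factors cancel in the ratio, leaving D_Callisto/D_Mercury = (g_Callisto/g_Mercury)^-0.22.
(1.24/3.7)^-0.22 = 0.3351^-0.22 = 1.272
D_Callisto = 1.272 × 149 km = 190 km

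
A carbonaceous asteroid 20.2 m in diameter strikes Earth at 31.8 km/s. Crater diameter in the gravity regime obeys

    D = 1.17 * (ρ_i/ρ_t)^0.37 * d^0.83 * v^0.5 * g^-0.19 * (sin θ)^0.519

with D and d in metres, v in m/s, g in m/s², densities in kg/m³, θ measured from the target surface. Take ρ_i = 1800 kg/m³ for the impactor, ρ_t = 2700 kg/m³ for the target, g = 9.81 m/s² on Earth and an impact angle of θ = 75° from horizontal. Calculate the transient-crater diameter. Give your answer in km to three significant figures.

D ≈ 1.39 km

In SI units: v = 31800 m/s.
(ρ_i/ρ_t)^0.37 = (1800/2700)^0.37 = 0.8607
d^0.83 = 20.2^0.83 = 12.12
v^0.5 = 31800^0.5 = 178.3
g^-0.19 = 9.81^-0.19 = 0.6480
(sin 75°)^0.519 = 0.9659^0.519 = 0.9822
D = 1.17 × 0.8607 × 12.12 × 178.3 × 0.6480 × 0.9822 = 1385 m
   = 1.385 km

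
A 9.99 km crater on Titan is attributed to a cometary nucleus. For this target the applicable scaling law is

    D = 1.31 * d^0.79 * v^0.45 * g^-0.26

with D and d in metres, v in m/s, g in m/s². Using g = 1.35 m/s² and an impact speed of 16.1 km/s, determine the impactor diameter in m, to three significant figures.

Rearranging for d: d = [D / (1.31 · 16100^0.45 · 1.35^-0.26)]^(1/0.79).
D = 9990 m.
16100^0.45 = 78.18
1.35^-0.26 = 0.9249
Denominator = 1.31 × 78.18 × 0.9249 = 94.72
D / 94.72 = 9990 / 94.72 = 105.5
d = 105.5^(1/0.79) = 105.5^1.2658 = 363.9 m

d ≈ 364 m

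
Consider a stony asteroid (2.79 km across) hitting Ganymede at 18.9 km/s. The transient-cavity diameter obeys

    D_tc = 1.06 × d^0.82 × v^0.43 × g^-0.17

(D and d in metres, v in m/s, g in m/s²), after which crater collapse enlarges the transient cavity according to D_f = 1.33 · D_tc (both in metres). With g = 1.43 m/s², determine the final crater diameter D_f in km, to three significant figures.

D_f ≈ 61.2 km

In SI: d = 2790 m, v = 18900 m/s.
d^0.82 = 2790^0.82 = 669.0
v^0.43 = 18900^0.43 = 69.00
g^-0.17 = 1.43^-0.17 = 0.9410
D_tc = 1.06 × 669.0 × 69.00 × 0.9410 = 46040 m
D_f = 1.33 × 46040 = 61233 m
     = 61.23 km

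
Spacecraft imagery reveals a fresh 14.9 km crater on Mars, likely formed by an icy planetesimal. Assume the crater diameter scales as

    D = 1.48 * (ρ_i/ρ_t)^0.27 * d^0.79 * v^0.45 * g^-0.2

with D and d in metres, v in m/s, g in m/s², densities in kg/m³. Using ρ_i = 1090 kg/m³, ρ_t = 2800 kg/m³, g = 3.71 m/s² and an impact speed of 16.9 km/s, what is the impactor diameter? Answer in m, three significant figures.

d ≈ 877 m

Rearranging for d: d = [D / (1.48 · (1090/2800)^0.27 · 16900^0.45 · 3.71^-0.2)]^(1/0.79).
D = 14900 m.
(1090/2800)^0.27 = 0.7751
16900^0.45 = 79.90
3.71^-0.2 = 0.7694
Denominator = 1.48 × 0.7751 × 79.90 × 0.7694 = 70.52
D / 70.52 = 14900 / 70.52 = 211.3
d = 211.3^(1/0.79) = 211.3^1.2658 = 876.7 m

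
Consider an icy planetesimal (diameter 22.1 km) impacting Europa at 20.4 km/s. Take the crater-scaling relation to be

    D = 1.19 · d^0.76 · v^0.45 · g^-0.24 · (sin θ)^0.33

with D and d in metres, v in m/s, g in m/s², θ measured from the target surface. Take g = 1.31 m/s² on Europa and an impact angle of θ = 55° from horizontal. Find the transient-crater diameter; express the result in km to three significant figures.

In SI units: d = 22100 m, v = 20400 m/s.
d^0.76 = 22100^0.76 = 2003
v^0.45 = 20400^0.45 = 86.96
g^-0.24 = 1.31^-0.24 = 0.9372
(sin 55°)^0.33 = 0.8192^0.33 = 0.9363
D = 1.19 × 2003 × 86.96 × 0.9372 × 0.9363 = 1.819 × 10^5 m
   = 181.9 km

D ≈ 182 km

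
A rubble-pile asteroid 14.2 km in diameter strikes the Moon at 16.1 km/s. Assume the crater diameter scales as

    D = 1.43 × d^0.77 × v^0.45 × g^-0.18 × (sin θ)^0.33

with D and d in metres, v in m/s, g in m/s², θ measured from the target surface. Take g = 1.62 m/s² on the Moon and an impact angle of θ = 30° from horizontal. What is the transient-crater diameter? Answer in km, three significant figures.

D ≈ 128 km

In SI units: d = 14200 m, v = 16100 m/s.
d^0.77 = 14200^0.77 = 1575
v^0.45 = 16100^0.45 = 78.18
g^-0.18 = 1.62^-0.18 = 0.9168
(sin 30°)^0.33 = 0.5000^0.33 = 0.7955
D = 1.43 × 1575 × 78.18 × 0.9168 × 0.7955 = 1.284 × 10^5 m
   = 128.4 km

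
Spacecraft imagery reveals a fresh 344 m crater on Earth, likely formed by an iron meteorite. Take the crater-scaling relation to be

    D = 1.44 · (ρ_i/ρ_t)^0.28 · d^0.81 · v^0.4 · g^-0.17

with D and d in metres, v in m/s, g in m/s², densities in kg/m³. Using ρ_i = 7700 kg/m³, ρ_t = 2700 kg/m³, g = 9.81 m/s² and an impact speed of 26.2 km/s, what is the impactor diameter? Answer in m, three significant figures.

Rearranging for d: d = [D / (1.44 · (7700/2700)^0.28 · 26200^0.4 · 9.81^-0.17)]^(1/0.81).
(7700/2700)^0.28 = 1.341
26200^0.4 = 58.52
9.81^-0.17 = 0.6783
Denominator = 1.44 × 1.341 × 58.52 × 0.6783 = 76.65
D / 76.65 = 344 / 76.65 = 4.488
d = 4.488^(1/0.81) = 4.488^1.2346 = 6.383 m

d ≈ 6.38 m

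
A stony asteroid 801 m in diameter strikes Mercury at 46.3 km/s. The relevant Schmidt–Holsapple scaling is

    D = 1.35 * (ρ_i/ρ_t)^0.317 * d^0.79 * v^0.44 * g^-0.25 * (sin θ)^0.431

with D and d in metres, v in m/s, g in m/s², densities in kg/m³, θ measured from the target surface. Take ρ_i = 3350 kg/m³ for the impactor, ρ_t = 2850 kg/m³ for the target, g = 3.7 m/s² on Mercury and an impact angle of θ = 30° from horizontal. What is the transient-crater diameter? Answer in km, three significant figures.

D ≈ 16.9 km

In SI units: v = 46300 m/s.
(ρ_i/ρ_t)^0.317 = (3350/2850)^0.317 = 1.053
d^0.79 = 801^0.79 = 196.7
v^0.44 = 46300^0.44 = 112.9
g^-0.25 = 3.7^-0.25 = 0.7210
(sin 30°)^0.431 = 0.5000^0.431 = 0.7417
D = 1.35 × 1.053 × 196.7 × 112.9 × 0.7210 × 0.7417 = 16882 m
   = 16.88 km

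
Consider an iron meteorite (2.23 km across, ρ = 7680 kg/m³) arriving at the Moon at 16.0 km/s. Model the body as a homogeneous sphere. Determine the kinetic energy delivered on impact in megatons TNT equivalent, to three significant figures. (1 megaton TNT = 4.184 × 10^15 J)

E ≈ 1.36 × 10^6 Mt TNT

d = 2230 m; v = 16000 m/s.
Mass m = (π/6) ρ d³ = (π/6) × 7680 × (2230)³ = 4.459 × 10^13 kg
E = ½ m v² = 0.5 × 4.459 × 10^13 × (16000)² = 5.708 × 10^21 J
   = 5.708 × 10^21 / 4.184×10^15 = 1.364 × 10^6 Mt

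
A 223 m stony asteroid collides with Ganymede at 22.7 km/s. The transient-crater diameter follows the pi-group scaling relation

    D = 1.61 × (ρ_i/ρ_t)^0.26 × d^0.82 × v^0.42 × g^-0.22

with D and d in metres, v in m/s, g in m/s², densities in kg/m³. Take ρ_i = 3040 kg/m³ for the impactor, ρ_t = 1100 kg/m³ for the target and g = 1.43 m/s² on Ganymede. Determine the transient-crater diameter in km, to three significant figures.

In SI units: v = 22700 m/s.
(ρ_i/ρ_t)^0.26 = (3040/1100)^0.26 = 1.303
d^0.82 = 223^0.82 = 84.26
v^0.42 = 22700^0.42 = 67.54
g^-0.22 = 1.43^-0.22 = 0.9243
D = 1.61 × 1.303 × 84.26 × 67.54 × 0.9243 = 11035 m
   = 11.03 km

D ≈ 11.0 km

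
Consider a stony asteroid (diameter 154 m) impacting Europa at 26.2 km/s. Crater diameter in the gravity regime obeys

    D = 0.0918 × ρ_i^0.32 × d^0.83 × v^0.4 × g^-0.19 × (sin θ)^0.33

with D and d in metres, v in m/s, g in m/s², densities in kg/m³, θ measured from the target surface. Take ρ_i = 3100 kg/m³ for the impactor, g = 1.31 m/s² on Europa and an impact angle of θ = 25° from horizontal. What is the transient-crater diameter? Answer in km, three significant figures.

In SI units: v = 26200 m/s.
ρ_i^0.32 = 3100^0.32 = 13.10
d^0.83 = 154^0.83 = 65.41
v^0.4 = 26200^0.4 = 58.52
g^-0.19 = 1.31^-0.19 = 0.9500
(sin 25°)^0.33 = 0.4226^0.33 = 0.7526
D = 0.0918 × 13.10 × 65.41 × 58.52 × 0.9500 × 0.7526 = 3291 m
   = 3.291 km

D ≈ 3.29 km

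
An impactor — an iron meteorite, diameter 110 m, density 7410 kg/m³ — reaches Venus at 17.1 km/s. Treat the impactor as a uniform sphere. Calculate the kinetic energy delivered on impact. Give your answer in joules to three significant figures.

v = 17100 m/s.
Mass m = (π/6) ρ d³ = (π/6) × 7410 × (110)³ = 5.164 × 10^9 kg
E = ½ m v² = 0.5 × 5.164 × 10^9 × (17100)² = 7.550 × 10^17 J

E ≈ 7.55 × 10^17 J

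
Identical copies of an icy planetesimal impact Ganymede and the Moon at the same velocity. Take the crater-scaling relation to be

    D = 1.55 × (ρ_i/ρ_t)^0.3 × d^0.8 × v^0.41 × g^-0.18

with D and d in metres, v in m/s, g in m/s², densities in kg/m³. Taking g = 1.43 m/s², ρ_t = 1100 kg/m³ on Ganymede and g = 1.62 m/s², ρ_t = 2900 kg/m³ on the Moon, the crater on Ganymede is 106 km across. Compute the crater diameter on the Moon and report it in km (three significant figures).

The impactor-only factors (d, v, ρ_i) cancel in the ratio, leaving D_Moon/D_Ganymede = (g_Moon/g_Ganymede)^-0.18 · (ρ_t,Ganymede/ρ_t,Moon)^0.3.
(1.62/1.43)^-0.18 = 1.133^-0.18 = 0.9778
(1100/2900)^0.3 = 0.3793^0.3 = 0.7476
Ratio = 0.9778 × 0.7476 = 0.7310
D_Moon = 0.7310 × 106 km = 77.5 km

D ≈ 77.5 km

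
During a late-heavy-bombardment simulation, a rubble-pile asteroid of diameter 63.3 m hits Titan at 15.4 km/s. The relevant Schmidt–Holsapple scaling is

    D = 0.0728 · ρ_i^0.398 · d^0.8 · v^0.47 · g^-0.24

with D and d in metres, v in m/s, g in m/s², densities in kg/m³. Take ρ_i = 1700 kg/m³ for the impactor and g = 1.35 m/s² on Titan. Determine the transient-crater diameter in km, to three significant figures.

In SI units: v = 15400 m/s.
ρ_i^0.398 = 1700^0.398 = 19.31
d^0.8 = 63.3^0.8 = 27.61
v^0.47 = 15400^0.47 = 92.93
g^-0.24 = 1.35^-0.24 = 0.9305
D = 0.0728 × 19.31 × 27.61 × 92.93 × 0.9305 = 3356 m
   = 3.356 km

D ≈ 3.36 km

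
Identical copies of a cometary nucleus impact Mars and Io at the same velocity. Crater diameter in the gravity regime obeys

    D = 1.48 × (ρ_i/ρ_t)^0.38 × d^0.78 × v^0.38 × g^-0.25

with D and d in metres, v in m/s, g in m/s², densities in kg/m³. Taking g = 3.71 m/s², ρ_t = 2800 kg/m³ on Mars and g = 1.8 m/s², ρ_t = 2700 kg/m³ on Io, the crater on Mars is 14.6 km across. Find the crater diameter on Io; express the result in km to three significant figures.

The impactor-only factors (d, v, ρ_i) cancel in the ratio, leaving D_Io/D_Mars = (g_Io/g_Mars)^-0.25 · (ρ_t,Mars/ρ_t,Io)^0.38.
(1.8/3.71)^-0.25 = 0.4852^-0.25 = 1.198
(2800/2700)^0.38 = 1.037^0.38 = 1.014
Ratio = 1.198 × 1.014 = 1.215
D_Io = 1.215 × 14.6 km = 17.7 km

D ≈ 17.7 km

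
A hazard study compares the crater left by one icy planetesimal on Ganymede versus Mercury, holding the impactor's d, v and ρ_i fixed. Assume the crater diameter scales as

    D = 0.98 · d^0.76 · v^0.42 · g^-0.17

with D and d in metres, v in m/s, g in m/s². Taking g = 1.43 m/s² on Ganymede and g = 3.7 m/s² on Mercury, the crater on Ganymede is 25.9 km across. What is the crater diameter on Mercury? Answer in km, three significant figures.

D ≈ 22.0 km

All impactor-dependent factors cancel in the ratio, leaving D_Mercury/D_Ganymede = (g_Mercury/g_Ganymede)^-0.17.
(3.7/1.43)^-0.17 = 2.587^-0.17 = 0.8508
D_Mercury = 0.8508 × 25.9 km = 22.0 km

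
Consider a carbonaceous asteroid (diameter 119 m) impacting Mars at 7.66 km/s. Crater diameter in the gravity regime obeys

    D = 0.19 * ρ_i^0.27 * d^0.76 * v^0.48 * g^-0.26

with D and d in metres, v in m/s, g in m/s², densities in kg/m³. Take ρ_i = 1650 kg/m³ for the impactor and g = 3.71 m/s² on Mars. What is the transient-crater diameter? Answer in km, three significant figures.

D ≈ 2.76 km

In SI units: v = 7660 m/s.
ρ_i^0.27 = 1650^0.27 = 7.391
d^0.76 = 119^0.76 = 37.79
v^0.48 = 7660^0.48 = 73.19
g^-0.26 = 3.71^-0.26 = 0.7112
D = 0.19 × 7.391 × 37.79 × 73.19 × 0.7112 = 2762 m
   = 2.762 km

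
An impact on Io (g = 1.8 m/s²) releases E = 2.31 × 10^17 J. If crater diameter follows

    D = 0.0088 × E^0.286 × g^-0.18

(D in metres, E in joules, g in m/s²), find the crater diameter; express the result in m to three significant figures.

E^0.286 = (2.31 × 10^17)^0.286 = 9.247 × 10^4
g^-0.18 = 1.8^-0.18 = 0.8996
D = 0.0088 × 9.247 × 10^4 × 0.8996 = 732.0 m

D ≈ 732 m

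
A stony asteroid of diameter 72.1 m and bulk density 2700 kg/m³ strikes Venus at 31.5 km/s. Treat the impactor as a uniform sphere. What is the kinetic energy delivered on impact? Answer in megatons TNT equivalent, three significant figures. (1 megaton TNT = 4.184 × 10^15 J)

E ≈ 62.8 Mt TNT

v = 31500 m/s.
Mass m = (π/6) ρ d³ = (π/6) × 2700 × (72.1)³ = 5.299 × 10^8 kg
E = ½ m v² = 0.5 × 5.299 × 10^8 × (31500)² = 2.629 × 10^17 J
   = 2.629 × 10^17 / 4.184×10^15 = 62.83 Mt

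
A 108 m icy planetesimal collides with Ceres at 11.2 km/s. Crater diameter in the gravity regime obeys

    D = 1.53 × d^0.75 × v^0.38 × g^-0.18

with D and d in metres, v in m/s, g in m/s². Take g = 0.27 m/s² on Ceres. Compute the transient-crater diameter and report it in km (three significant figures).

D ≈ 2.24 km

In SI units: v = 11200 m/s.
d^0.75 = 108^0.75 = 33.50
v^0.38 = 11200^0.38 = 34.57
g^-0.18 = 0.27^-0.18 = 1.266
D = 1.53 × 33.50 × 34.57 × 1.266 = 2243 m
   = 2.243 km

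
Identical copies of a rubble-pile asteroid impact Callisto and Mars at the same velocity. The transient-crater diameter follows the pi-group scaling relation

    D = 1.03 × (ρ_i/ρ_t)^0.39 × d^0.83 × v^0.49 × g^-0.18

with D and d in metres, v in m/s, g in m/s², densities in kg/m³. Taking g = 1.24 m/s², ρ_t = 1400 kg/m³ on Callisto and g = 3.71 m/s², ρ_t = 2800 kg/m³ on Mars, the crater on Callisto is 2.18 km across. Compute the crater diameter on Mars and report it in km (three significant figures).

D ≈ 1.37 km

The impactor-only factors (d, v, ρ_i) cancel in the ratio, leaving D_Mars/D_Callisto = (g_Mars/g_Callisto)^-0.18 · (ρ_t,Callisto/ρ_t,Mars)^0.39.
(3.71/1.24)^-0.18 = 2.992^-0.18 = 0.8210
(1400/2800)^0.39 = 0.5000^0.39 = 0.7631
Ratio = 0.8210 × 0.7631 = 0.6265
D_Mars = 0.6265 × 2.18 km = 1.37 km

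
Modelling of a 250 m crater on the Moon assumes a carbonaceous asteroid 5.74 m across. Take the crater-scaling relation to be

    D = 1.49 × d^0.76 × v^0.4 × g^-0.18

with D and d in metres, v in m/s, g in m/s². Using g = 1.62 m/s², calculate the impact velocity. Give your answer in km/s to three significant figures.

v ≈ 16.4 km/s

Rearranging for v: v = [D / (1.49 · 5.74^0.76 · 1.62^-0.18)]^(1/0.4).
5.74^0.76 = 3.774
1.62^-0.18 = 0.9168
Denominator = 1.49 × 3.774 × 0.9168 = 5.155
D / 5.155 = 250 / 5.155 = 48.50
v = 48.50^(1/0.4) = 48.50^2.5 = 16382 m/s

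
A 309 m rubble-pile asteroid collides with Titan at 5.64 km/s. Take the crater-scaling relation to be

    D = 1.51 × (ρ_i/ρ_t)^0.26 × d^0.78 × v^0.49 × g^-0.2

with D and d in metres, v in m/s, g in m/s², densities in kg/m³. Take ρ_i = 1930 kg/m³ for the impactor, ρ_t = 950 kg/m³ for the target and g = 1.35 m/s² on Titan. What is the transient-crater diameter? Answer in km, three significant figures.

In SI units: v = 5640 m/s.
(ρ_i/ρ_t)^0.26 = (1930/950)^0.26 = 1.202
d^0.78 = 309^0.78 = 87.53
v^0.49 = 5640^0.49 = 68.89
g^-0.2 = 1.35^-0.2 = 0.9417
D = 1.51 × 1.202 × 87.53 × 68.89 × 0.9417 = 10306 m
   = 10.31 km

D ≈ 10.3 km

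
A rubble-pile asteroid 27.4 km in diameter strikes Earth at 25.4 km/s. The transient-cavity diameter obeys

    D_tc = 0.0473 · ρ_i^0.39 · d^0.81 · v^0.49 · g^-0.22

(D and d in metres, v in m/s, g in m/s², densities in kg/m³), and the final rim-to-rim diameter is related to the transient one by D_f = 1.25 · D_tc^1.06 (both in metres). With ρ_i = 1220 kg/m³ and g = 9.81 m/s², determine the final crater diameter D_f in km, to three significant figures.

D_f ≈ 684 km

In SI: d = 27400 m, v = 25400 m/s.
ρ_i^0.39 = 1220^0.39 = 15.98
d^0.81 = 27400^0.81 = 3932
v^0.49 = 25400^0.49 = 144.0
g^-0.22 = 9.81^-0.22 = 0.6051
D_tc = 0.0473 × 15.98 × 3932 × 144.0 × 0.6051 = 2.590 × 10^5 m
D_f = 1.25 × (2.590 × 10^5)^1.06 = 6.839 × 10^5 m
     = 683.9 km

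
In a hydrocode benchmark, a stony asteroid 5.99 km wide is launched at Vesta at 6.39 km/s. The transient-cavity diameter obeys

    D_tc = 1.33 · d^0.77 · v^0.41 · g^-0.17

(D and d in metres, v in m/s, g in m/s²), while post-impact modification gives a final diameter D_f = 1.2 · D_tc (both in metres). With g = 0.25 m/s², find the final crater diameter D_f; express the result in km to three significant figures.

D_f ≈ 59.5 km

In SI: d = 5990 m, v = 6390 m/s.
d^0.77 = 5990^0.77 = 810.2
v^0.41 = 6390^0.41 = 36.33
g^-0.17 = 0.25^-0.17 = 1.266
D_tc = 1.33 × 810.2 × 36.33 × 1.266 = 49560 m
D_f = 1.2 × 49560 = 59472 m
     = 59.47 km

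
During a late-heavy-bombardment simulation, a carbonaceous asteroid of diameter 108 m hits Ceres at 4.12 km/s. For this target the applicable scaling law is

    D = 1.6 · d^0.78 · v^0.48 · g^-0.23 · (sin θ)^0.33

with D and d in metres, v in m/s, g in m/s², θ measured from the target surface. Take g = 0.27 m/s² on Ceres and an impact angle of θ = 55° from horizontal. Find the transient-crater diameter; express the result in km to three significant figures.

In SI units: v = 4120 m/s.
d^0.78 = 108^0.78 = 38.55
v^0.48 = 4120^0.48 = 54.34
g^-0.23 = 0.27^-0.23 = 1.351
(sin 55°)^0.33 = 0.8192^0.33 = 0.9363
D = 1.6 × 38.55 × 54.34 × 1.351 × 0.9363 = 4240 m
   = 4.240 km

D ≈ 4.24 km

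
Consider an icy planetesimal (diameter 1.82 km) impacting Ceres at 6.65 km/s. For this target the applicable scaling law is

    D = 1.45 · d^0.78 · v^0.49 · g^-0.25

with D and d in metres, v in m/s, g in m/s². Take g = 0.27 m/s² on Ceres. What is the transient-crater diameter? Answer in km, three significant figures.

D ≈ 52.4 km

In SI units: d = 1820 m, v = 6650 m/s.
d^0.78 = 1820^0.78 = 349.0
v^0.49 = 6650^0.49 = 74.68
g^-0.25 = 0.27^-0.25 = 1.387
D = 1.45 × 349.0 × 74.68 × 1.387 = 52417 m
   = 52.42 km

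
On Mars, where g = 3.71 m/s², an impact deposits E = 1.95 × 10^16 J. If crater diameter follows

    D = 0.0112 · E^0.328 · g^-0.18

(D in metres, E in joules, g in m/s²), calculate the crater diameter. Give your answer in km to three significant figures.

E^0.328 = (1.95 × 10^16)^0.328 = 2.204 × 10^5
g^-0.18 = 3.71^-0.18 = 0.7898
D = 0.0112 × 2.204 × 10^5 × 0.7898 = 1950 m
   = 1.950 km

D ≈ 1.95 km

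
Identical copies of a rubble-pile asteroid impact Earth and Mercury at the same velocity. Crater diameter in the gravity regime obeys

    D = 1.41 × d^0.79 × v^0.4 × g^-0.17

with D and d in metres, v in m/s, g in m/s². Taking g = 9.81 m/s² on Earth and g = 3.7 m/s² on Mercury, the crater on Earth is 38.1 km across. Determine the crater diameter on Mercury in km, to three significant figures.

D ≈ 45.0 km

All impactor-dependent factors cancel in the ratio, leaving D_Mercury/D_Earth = (g_Mercury/g_Earth)^-0.17.
(3.7/9.81)^-0.17 = 0.3772^-0.17 = 1.180
D_Mercury = 1.180 × 38.1 km = 45.0 km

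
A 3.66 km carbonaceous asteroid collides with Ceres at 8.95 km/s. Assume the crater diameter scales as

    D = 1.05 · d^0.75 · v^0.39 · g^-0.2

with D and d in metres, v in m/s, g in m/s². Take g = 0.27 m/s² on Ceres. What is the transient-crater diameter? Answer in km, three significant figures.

In SI units: d = 3660 m, v = 8950 m/s.
d^0.75 = 3660^0.75 = 470.6
v^0.39 = 8950^0.39 = 34.77
g^-0.2 = 0.27^-0.2 = 1.299
D = 1.05 × 470.6 × 34.77 × 1.299 = 22318 m
   = 22.32 km

D ≈ 22.3 km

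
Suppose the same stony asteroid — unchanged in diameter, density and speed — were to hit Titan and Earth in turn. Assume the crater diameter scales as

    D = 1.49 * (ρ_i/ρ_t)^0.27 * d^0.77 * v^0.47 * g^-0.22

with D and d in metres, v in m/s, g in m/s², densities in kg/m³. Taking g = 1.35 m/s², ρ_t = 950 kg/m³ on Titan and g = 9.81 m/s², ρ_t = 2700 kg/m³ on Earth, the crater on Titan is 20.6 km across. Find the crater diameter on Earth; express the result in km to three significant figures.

D ≈ 10.0 km

The impactor-only factors (d, v, ρ_i) cancel in the ratio, leaving D_Earth/D_Titan = (g_Earth/g_Titan)^-0.22 · (ρ_t,Titan/ρ_t,Earth)^0.27.
(9.81/1.35)^-0.22 = 7.267^-0.22 = 0.6464
(950/2700)^0.27 = 0.3519^0.27 = 0.7543
Ratio = 0.6464 × 0.7543 = 0.4876
D_Earth = 0.4876 × 20.6 km = 10.0 km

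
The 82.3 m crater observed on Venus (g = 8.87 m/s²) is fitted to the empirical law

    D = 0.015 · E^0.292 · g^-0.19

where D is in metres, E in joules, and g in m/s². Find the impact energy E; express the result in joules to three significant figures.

Rearranging: E = [D / (0.015 · g^-0.19)]^(1/0.292).
g^-0.19 = 8.87^-0.19 = 0.6605
D / (0.015 × 0.6605) = 82.3 / (9.907 × 10^-3) = 8.307 × 10^3
E = (8.307 × 10^3)^3.4247 = 2.648 × 10^13 J

E ≈ 2.65 × 10^13 J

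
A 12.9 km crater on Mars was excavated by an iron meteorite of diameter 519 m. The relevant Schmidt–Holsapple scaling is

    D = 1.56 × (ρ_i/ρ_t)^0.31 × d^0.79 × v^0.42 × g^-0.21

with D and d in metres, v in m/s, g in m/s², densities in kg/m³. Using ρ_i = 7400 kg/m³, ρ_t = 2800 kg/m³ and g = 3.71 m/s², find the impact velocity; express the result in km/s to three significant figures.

v ≈ 15.6 km/s

Rearranging for v: v = [D / (1.56 · (7400/2800)^0.31 · 519^0.79 · 3.71^-0.21)]^(1/0.42).
D = 12900 m.
(7400/2800)^0.31 = 1.352
519^0.79 = 139.6
3.71^-0.21 = 0.7593
Denominator = 1.56 × 1.352 × 139.6 × 0.7593 = 223.6
D / 223.6 = 12900 / 223.6 = 57.69
v = 57.69^(1/0.42) = 57.69^2.381 = 15602 m/s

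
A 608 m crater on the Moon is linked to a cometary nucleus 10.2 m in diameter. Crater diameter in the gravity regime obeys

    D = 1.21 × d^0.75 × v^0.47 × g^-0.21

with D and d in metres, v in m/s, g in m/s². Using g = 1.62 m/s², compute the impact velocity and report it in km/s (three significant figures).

Rearranging for v: v = [D / (1.21 · 10.2^0.75 · 1.62^-0.21)]^(1/0.47).
10.2^0.75 = 5.708
1.62^-0.21 = 0.9037
Denominator = 1.21 × 5.708 × 0.9037 = 6.242
D / 6.242 = 608 / 6.242 = 97.40
v = 97.40^(1/0.47) = 97.40^2.1277 = 17024 m/s

v ≈ 17.0 km/s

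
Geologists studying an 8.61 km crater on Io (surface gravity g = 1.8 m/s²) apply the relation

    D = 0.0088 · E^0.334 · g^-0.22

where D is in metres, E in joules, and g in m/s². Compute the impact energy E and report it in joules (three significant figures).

Rearranging: E = [D / (0.0088 · g^-0.22)]^(1/0.334).
D = 8610 m.
g^-0.22 = 1.8^-0.22 = 0.8787
D / (0.0088 × 0.8787) = 8610 / (7.733 × 10^-3) = 1.113 × 10^6
E = (1.113 × 10^6)^2.994 = 1.268 × 10^18 J

E ≈ 1.27 × 10^18 J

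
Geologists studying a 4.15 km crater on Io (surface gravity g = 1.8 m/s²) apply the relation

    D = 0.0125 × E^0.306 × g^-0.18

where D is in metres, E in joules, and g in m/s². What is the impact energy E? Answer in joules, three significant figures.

E ≈ 1.56 × 10^18 J

Rearranging: E = [D / (0.0125 · g^-0.18)]^(1/0.306).
D = 4150 m.
g^-0.18 = 1.8^-0.18 = 0.8996
D / (0.0125 × 0.8996) = 4150 / (0.01124) = 3.692 × 10^5
E = (3.692 × 10^5)^3.268 = 1.562 × 10^18 J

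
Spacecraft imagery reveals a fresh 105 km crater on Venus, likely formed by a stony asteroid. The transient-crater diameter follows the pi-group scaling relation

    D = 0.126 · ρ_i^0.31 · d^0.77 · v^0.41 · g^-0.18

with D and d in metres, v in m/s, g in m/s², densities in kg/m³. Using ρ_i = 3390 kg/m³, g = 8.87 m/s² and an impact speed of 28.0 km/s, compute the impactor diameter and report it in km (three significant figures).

Rearranging for d: d = [D / (0.126 · 3390^0.31 · 28000^0.41 · 8.87^-0.18)]^(1/0.77).
D = 105000 m.
3390^0.31 = 12.43
28000^0.41 = 66.58
8.87^-0.18 = 0.6751
Denominator = 0.126 × 12.43 × 66.58 × 0.6751 = 70.40
D / 70.40 = 105000 / 70.40 = 1491
d = 1491^(1/0.77) = 1491^1.2987 = 13225 m

d ≈ 13.2 km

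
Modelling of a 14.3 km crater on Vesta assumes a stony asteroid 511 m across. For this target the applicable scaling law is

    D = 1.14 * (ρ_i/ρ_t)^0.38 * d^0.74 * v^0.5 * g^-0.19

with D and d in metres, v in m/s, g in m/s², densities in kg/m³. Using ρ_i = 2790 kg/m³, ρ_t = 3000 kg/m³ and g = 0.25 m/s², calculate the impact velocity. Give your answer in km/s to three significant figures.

Rearranging for v: v = [D / (1.14 · (2790/3000)^0.38 · 511^0.74 · 0.25^-0.19)]^(1/0.5).
D = 14300 m.
(2790/3000)^0.38 = 0.9728
511^0.74 = 101.0
0.25^-0.19 = 1.301
Denominator = 1.14 × 0.9728 × 101.0 × 1.301 = 145.7
D / 145.7 = 14300 / 145.7 = 98.15
v = 98.15^(1/0.5) = 98.15^2 = 9633 m/s

v ≈ 9.63 km/s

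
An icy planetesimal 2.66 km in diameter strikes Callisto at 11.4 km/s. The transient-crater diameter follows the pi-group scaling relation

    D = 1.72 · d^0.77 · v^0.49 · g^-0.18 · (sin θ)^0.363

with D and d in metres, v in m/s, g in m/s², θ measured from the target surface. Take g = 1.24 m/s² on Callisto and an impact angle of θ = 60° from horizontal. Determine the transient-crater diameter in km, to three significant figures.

In SI units: d = 2660 m, v = 11400 m/s.
d^0.77 = 2660^0.77 = 433.7
v^0.49 = 11400^0.49 = 97.25
g^-0.18 = 1.24^-0.18 = 0.9620
(sin 60°)^0.363 = 0.8660^0.363 = 0.9491
D = 1.72 × 433.7 × 97.25 × 0.9620 × 0.9491 = 66236 m
   = 66.24 km

D ≈ 66.2 km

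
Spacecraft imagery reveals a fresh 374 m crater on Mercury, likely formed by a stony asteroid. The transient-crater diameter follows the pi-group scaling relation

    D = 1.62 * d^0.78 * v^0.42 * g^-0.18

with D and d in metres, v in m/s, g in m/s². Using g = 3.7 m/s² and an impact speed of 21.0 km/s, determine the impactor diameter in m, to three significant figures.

d ≈ 6.82 m

Rearranging for d: d = [D / (1.62 · 21000^0.42 · 3.7^-0.18)]^(1/0.78).
21000^0.42 = 65.36
3.7^-0.18 = 0.7902
Denominator = 1.62 × 65.36 × 0.7902 = 83.67
D / 83.67 = 374 / 83.67 = 4.470
d = 4.470^(1/0.78) = 4.470^1.2821 = 6.820 m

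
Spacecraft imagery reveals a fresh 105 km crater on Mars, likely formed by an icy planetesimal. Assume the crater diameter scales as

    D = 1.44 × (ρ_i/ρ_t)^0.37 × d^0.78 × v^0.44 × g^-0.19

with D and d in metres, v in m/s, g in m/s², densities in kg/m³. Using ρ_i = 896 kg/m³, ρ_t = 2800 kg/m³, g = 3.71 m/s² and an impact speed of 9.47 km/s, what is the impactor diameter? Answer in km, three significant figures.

d ≈ 23.2 km

Rearranging for d: d = [D / (1.44 · (896/2800)^0.37 · 9470^0.44 · 3.71^-0.19)]^(1/0.78).
D = 105000 m.
(896/2800)^0.37 = 0.6560
9470^0.44 = 56.18
3.71^-0.19 = 0.7795
Denominator = 1.44 × 0.6560 × 56.18 × 0.7795 = 41.37
D / 41.37 = 105000 / 41.37 = 2538
d = 2538^(1/0.78) = 2538^1.2821 = 23169 m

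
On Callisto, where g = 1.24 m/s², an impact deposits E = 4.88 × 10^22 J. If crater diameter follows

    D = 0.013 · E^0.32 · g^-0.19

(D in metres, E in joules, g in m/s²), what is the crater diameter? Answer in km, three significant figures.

D ≈ 227 km

E^0.32 = (4.88 × 10^22)^0.32 = 1.821 × 10^7
g^-0.19 = 1.24^-0.19 = 0.9600
D = 0.013 × 1.821 × 10^7 × 0.9600 = 2.273 × 10^5 m
   = 227.3 km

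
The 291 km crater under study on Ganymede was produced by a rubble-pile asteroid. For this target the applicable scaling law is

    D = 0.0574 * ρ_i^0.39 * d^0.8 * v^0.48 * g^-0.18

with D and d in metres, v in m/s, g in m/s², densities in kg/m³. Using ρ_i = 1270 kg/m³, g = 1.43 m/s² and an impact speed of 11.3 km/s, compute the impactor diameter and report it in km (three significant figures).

Rearranging for d: d = [D / (0.0574 · 1270^0.39 · 11300^0.48 · 1.43^-0.18)]^(1/0.8).
D = 291000 m.
1270^0.39 = 16.24
11300^0.48 = 88.20
1.43^-0.18 = 0.9376
Denominator = 0.0574 × 16.24 × 88.20 × 0.9376 = 77.09
D / 77.09 = 291000 / 77.09 = 3775
d = 3775^(1/0.8) = 3775^1.25 = 29590 m

d ≈ 29.6 km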